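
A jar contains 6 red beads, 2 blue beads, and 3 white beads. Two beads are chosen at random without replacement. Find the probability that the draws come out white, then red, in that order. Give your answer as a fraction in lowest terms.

9/55

Each draw changes the counts, so multiply the conditional probabilities along the sequence:
P = 3/11 × 6/10 = 18/110 = 9/55.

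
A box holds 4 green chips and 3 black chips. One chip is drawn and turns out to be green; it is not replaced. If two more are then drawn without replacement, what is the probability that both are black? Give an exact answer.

After the first draw, 3 of the remaining 6 chips are black.
P = 3/6 × 2/5 = 6/30 = 1/5.

1/5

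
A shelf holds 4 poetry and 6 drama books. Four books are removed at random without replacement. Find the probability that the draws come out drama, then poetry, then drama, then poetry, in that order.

Multiply the probability of each draw given the previous ones:
P = 6/10 × 4/9 × 5/8 × 3/7 = 360/5040 = 1/14.

1/14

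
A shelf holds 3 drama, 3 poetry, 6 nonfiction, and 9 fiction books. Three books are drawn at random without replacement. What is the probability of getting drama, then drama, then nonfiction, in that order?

3/665

Multiply the probability of each draw given the previous ones:
P = 3/21 × 2/20 × 6/19 = 36/7980 = 3/665.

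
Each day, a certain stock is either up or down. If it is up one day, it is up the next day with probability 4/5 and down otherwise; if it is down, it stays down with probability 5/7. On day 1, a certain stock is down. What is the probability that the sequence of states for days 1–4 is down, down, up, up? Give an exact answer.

8/49

Day 1 is given. For each transition, use the conditional probability from the current state:
P(down | down) = 5/7; P(up | down) = 2/7; P(up | up) = 4/5.
P = 5/7 × 2/7 × 4/5 = 40/245 = 8/49.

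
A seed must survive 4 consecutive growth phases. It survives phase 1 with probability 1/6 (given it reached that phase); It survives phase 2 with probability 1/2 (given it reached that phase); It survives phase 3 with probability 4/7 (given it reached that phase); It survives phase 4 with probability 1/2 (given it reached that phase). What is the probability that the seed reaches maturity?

1/42

Multiplying along the chain,
P = 1/6 × 1/2 × 4/7 × 1/2 = 4/168 = 1/42.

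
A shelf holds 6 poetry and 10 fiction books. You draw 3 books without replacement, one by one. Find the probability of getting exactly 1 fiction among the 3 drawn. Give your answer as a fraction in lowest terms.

15/56

One ordering (fiction drawn first) has probability 10/16 × 6/15 × 5/14 = 300/3360 = 5/56.
There are C(3,1) = 3 such orderings, each equally likely, so P = 3 × 5/56 = 15/56.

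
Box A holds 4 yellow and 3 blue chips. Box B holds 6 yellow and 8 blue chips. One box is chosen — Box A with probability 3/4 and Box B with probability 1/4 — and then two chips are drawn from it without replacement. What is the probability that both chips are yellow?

From Box A: P(both yellow) = (4/7)(3/6) = 2/7.
From Box B: P(both yellow) = (6/14)(5/13) = 15/91.
Total probability = (3/4)(2/7) + (1/4)(15/91) = 93/364.

93/364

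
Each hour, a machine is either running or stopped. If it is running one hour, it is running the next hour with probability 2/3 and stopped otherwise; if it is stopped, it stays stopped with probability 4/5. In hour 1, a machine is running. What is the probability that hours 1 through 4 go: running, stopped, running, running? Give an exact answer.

Hour 1 is given. For each transition, use the conditional probability from the current state:
P(stopped | running) = 1/3; P(running | stopped) = 1/5; P(running | running) = 2/3.
P = 1/3 × 1/5 × 2/3 = 2/45.

2/45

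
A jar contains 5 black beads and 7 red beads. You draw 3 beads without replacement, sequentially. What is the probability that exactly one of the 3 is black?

One ordering (black drawn first) has probability 5/12 × 7/11 × 6/10 = 210/1320 = 7/44.
There are C(3,1) = 3 such orderings, each equally likely, so P = 3 × 7/44 = 21/44.

21/44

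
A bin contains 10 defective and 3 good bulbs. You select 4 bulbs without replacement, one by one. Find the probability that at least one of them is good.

P(no good) = 10/13 × 9/12 × 8/11 × 7/10 = 5040/17160 = 42/143.
P(at least one) = 1 − 42/143 = 101/143.

101/143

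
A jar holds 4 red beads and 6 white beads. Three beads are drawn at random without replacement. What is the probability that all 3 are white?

P(all white) = 6/10 × 5/9 × 4/8 = 120/720 = 1/6.

1/6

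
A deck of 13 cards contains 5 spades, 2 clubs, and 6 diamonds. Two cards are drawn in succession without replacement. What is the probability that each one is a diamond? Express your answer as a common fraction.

P(all diamonds) = 6/13 × 5/12 = 30/156 = 5/26.

5/26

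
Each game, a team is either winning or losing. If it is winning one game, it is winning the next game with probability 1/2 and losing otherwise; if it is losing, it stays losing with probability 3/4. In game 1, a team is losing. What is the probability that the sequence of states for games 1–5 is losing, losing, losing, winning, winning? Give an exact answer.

9/128

Game 1 is given. For each transition, use the conditional probability from the current state:
P(losing | losing) = 3/4; P(losing | losing) = 3/4; P(winning | losing) = 1/4; P(winning | winning) = 1/2.
P = 3/4 × 3/4 × 1/4 × 1/2 = 9/128.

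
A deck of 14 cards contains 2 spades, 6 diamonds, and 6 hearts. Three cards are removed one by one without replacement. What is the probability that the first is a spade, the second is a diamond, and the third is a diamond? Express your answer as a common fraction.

Multiply the probability of each draw given the previous ones:
P = 2/14 × 6/13 × 5/12 = 60/2184 = 5/182.

5/182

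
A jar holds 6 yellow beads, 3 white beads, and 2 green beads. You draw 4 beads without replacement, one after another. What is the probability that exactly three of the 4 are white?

One ordering (white drawn first) has probability 3/11 × 2/10 × 1/9 × 8/8 = 48/7920 = 1/165.
There are C(4,3) = 4 such orderings, each equally likely, so P = 4 × 1/165 = 4/165.

4/165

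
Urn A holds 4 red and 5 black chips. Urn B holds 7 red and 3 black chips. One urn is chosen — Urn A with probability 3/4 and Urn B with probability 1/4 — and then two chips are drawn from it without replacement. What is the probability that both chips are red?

29/120

From Urn A: P(both red) = (4/9)(3/8) = 1/6.
From Urn B: P(both red) = (7/10)(6/9) = 7/15.
Total probability = (3/4)(1/6) + (1/4)(7/15) = 29/120.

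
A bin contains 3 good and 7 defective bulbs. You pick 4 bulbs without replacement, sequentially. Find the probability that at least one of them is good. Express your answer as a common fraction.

P(no good) = 7/10 × 6/9 × 5/8 × 4/7 = 840/5040 = 1/6.
P(at least one) = 1 − 1/6 = 5/6.

5/6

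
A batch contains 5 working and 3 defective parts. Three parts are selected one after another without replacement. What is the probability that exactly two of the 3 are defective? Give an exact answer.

15/56

One ordering (defective drawn first) has probability 3/8 × 2/7 × 5/6 = 30/336 = 5/56.
There are C(3,2) = 3 such orderings, each equally likely, so P = 3 × 5/56 = 15/56.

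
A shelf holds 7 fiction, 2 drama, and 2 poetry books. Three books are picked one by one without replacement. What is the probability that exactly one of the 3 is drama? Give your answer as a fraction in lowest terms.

One ordering (drama drawn first) has probability 2/11 × 9/10 × 8/9 = 144/990 = 8/55.
There are C(3,1) = 3 such orderings, each equally likely, so P = 3 × 8/55 = 24/55.

24/55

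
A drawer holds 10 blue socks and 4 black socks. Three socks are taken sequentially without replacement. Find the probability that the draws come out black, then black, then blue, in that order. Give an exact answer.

5/91

Multiply the probability of each draw given the previous ones:
P = 4/14 × 3/13 × 10/12 = 120/2184 = 5/91.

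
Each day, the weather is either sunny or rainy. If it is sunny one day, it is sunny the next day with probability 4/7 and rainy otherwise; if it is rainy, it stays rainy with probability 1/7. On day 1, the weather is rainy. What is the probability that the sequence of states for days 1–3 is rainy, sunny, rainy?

18/49

Day 1 is given. For each transition, use the conditional probability from the current state:
P(sunny | rainy) = 6/7; P(rainy | sunny) = 3/7.
P = 6/7 × 3/7 = 18/49.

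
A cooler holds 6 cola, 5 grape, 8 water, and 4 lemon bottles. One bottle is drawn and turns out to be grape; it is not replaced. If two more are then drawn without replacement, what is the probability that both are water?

With the first bottle removed, 8 water remain out of 22.
P = 8/22 × 7/21 = 56/462 = 4/33.

4/33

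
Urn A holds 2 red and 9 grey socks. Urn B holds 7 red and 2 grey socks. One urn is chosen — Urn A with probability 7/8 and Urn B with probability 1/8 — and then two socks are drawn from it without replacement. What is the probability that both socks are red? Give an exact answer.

469/5280

From Urn A: P(both red) = (2/11)(1/10) = 1/55.
From Urn B: P(both red) = (7/9)(6/8) = 7/12.
Total probability = (7/8)(1/55) + (1/8)(7/12) = 469/5280.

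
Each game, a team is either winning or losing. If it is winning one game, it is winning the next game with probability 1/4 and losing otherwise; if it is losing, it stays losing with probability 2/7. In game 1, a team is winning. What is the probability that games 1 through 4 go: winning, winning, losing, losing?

3/56

Game 1 is given. For each transition, use the conditional probability from the current state:
P(winning | winning) = 1/4; P(losing | winning) = 3/4; P(losing | losing) = 2/7.
P = 1/4 × 3/4 × 2/7 = 6/112 = 3/56.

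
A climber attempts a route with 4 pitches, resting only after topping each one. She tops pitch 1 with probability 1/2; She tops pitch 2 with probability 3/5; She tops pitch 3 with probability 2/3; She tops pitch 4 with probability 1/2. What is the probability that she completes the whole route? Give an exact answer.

1/10

The events are sequential, so multiply the conditional probabilities:
P = 1/2 × 3/5 × 2/3 × 1/2 = 6/60 = 1/10.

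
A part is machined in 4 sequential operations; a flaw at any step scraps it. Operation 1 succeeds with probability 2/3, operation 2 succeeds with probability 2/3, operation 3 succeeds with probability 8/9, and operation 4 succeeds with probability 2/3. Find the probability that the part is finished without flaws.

64/243

Each stage is reached only if all earlier stages succeed, so
P = 2/3 × 2/3 × 8/9 × 2/3 = 64/243.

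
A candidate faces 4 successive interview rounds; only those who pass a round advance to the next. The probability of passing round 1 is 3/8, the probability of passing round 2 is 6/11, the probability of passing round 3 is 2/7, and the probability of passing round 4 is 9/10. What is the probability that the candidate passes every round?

Each stage is reached only if all earlier stages succeed, so
P = 3/8 × 6/11 × 2/7 × 9/10 = 324/6160 = 81/1540.

81/1540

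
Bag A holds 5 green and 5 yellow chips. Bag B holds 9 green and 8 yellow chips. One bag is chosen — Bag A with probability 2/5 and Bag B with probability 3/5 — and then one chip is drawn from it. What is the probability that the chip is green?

44/85

From Bag A: P(green) = 5/10.
From Bag B: P(green) = 9/17.
Total probability = (2/5)(5/10) + (3/5)(9/17) = 44/85.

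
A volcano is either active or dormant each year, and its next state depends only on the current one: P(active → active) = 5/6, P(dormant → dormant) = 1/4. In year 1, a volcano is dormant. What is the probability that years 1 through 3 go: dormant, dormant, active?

Year 1 is given. For each transition, use the conditional probability from the current state:
P(dormant | dormant) = 1/4; P(active | dormant) = 3/4.
P = 1/4 × 3/4 = 3/16.

3/16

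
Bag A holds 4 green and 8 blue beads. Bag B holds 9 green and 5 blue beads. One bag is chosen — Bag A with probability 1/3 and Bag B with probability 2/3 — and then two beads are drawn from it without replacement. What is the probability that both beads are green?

883/3003

From Bag A: P(both green) = (4/12)(3/11) = 1/11.
From Bag B: P(both green) = (9/14)(8/13) = 36/91.
Total probability = (1/3)(1/11) + (2/3)(36/91) = 883/3003.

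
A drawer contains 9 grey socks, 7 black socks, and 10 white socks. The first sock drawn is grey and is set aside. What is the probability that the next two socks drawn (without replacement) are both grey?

7/75

With the first sock removed, 8 grey remain out of 25.
P = 8/25 × 7/24 = 56/600 = 7/75.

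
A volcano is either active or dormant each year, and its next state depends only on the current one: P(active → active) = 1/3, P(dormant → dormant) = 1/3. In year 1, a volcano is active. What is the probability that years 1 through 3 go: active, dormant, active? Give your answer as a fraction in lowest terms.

Year 1 is given. For each transition, use the conditional probability from the current state:
P(dormant | active) = 2/3; P(active | dormant) = 2/3.
P = 2/3 × 2/3 = 4/9.

4/9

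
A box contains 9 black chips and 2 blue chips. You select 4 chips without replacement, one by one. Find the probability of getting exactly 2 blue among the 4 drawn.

One ordering (blue drawn first) has probability 2/11 × 1/10 × 9/9 × 8/8 = 144/7920 = 1/55.
There are C(4,2) = 6 such orderings, each equally likely, so P = 6 × 1/55 = 6/55.

6/55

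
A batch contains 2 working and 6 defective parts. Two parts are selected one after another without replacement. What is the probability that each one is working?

P = 2/8 × 1/7 = 2/56 = 1/28.

1/28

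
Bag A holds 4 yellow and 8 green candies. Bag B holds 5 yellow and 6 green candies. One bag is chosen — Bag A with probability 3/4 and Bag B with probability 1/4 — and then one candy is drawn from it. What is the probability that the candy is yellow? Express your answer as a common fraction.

4/11

From Bag A: P(yellow) = 4/12.
From Bag B: P(yellow) = 5/11.
Total probability = (3/4)(4/12) + (1/4)(5/11) = 4/11.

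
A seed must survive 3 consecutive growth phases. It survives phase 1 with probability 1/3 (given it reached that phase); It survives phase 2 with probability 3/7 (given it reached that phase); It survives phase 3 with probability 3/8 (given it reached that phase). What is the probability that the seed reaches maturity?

3/56

Each stage is reached only if all earlier stages succeed, so
P = 1/3 × 3/7 × 3/8 = 9/168 = 3/56.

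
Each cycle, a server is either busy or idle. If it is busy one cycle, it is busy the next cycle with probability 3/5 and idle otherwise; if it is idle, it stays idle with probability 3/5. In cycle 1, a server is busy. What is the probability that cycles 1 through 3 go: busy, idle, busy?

Cycle 1 is given. For each transition, use the conditional probability from the current state:
P(idle | busy) = 2/5; P(busy | idle) = 2/5.
P = 2/5 × 2/5 = 4/25.

4/25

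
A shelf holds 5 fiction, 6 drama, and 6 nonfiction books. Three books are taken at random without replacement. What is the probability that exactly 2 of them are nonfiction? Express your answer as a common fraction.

33/136

One ordering (nonfiction drawn first) has probability 6/17 × 5/16 × 11/15 = 330/4080 = 11/136.
There are C(3,2) = 3 such orderings, each equally likely, so P = 3 × 11/136 = 33/136.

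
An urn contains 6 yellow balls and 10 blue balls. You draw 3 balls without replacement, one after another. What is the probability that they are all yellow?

1/28

P(every draw is yellow) = 6/16 × 5/15 × 4/14 = 120/3360 = 1/28.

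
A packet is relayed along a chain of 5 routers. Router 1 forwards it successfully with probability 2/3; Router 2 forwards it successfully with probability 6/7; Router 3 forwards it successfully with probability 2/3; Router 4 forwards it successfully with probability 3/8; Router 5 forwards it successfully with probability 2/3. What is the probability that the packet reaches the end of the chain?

2/21

Multiplying along the chain,
P = 2/3 × 6/7 × 2/3 × 3/8 × 2/3 = 144/1512 = 2/21.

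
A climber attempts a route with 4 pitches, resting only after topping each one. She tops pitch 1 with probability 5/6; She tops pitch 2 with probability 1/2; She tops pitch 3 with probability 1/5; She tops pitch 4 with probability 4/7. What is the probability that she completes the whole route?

Multiplying along the chain,
P = 5/6 × 1/2 × 1/5 × 4/7 = 20/420 = 1/21.

1/21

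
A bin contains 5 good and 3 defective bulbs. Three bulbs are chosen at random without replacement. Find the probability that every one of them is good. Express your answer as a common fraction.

P(all good) = 5/8 × 4/7 × 3/6 = 60/336 = 5/28.

5/28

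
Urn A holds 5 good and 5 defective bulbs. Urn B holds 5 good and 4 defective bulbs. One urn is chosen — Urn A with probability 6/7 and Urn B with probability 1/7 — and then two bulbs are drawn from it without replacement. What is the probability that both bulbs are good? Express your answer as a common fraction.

From Urn A: P(both good) = (5/10)(4/9) = 2/9.
From Urn B: P(both good) = (5/9)(4/8) = 5/18.
Total probability = (6/7)(2/9) + (1/7)(5/18) = 29/126.

29/126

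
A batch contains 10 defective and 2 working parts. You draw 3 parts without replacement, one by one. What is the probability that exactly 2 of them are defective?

One ordering (defective drawn first) has probability 10/12 × 9/11 × 2/10 = 180/1320 = 3/22.
There are C(3,2) = 3 such orderings, each equally likely, so P = 3 × 3/22 = 9/22.

9/22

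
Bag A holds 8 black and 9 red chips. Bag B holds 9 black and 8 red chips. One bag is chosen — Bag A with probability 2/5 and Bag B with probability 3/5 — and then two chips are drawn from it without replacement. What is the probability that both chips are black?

41/170

From Bag A: P(both black) = (8/17)(7/16) = 7/34.
From Bag B: P(both black) = (9/17)(8/16) = 9/34.
Total probability = (2/5)(7/34) + (3/5)(9/34) = 41/170.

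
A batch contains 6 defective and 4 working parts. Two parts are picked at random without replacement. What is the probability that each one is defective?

P(every draw is defective) = 6/10 × 5/9 = 30/90 = 1/3.

1/3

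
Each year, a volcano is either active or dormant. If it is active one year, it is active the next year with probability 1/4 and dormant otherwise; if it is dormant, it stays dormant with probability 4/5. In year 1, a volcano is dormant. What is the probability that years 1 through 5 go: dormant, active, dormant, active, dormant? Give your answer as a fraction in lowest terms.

9/400

Year 1 is given. For each transition, use the conditional probability from the current state:
P(active | dormant) = 1/5; P(dormant | active) = 3/4; P(active | dormant) = 1/5; P(dormant | active) = 3/4.
P = 1/5 × 3/4 × 1/5 × 3/4 = 9/400.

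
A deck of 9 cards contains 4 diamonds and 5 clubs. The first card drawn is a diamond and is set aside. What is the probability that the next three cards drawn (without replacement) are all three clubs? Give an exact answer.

5/28

After the first draw, 5 of the remaining 8 cards are clubs.
P = 5/8 × 4/7 × 3/6 = 60/336 = 5/28.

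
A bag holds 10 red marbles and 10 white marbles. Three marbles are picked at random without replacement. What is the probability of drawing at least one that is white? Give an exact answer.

17/19

P(no white) = 10/20 × 9/19 × 8/18 = 720/6840 = 2/19.
P(at least one) = 1 − 2/19 = 17/19.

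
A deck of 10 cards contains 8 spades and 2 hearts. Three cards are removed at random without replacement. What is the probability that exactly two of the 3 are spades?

One ordering (spades drawn first) has probability 8/10 × 7/9 × 2/8 = 112/720 = 7/45.
There are C(3,2) = 3 such orderings, each equally likely, so P = 3 × 7/45 = 7/15.

7/15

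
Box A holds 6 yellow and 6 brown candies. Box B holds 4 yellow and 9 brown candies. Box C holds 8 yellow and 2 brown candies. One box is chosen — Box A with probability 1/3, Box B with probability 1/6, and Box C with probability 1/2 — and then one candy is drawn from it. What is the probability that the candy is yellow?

From Box A: P(yellow) = 6/12.
From Box B: P(yellow) = 4/13.
From Box C: P(yellow) = 8/10.
Total probability = (1/3)(6/12) + (1/6)(4/13) + (1/2)(8/10) = 241/390.

241/390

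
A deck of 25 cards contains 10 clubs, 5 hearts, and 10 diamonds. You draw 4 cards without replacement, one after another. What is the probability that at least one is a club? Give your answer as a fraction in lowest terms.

P(no clubs) = 15/25 × 14/24 × 13/23 × 12/22 = 32760/303600 = 273/2530.
P(at least one) = 1 − 273/2530 = 2257/2530.

2257/2530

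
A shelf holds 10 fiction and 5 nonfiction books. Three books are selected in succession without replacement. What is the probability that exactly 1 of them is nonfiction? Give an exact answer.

One ordering (nonfiction drawn first) has probability 5/15 × 10/14 × 9/13 = 450/2730 = 15/91.
There are C(3,1) = 3 such orderings, each equally likely, so P = 3 × 15/91 = 45/91.

45/91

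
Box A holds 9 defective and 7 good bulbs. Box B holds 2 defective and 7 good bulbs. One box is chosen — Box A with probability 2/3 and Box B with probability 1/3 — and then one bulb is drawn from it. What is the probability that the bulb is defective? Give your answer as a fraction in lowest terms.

97/216

From Box A: P(defective) = 9/16.
From Box B: P(defective) = 2/9.
Total probability = (2/3)(9/16) + (1/3)(2/9) = 97/216.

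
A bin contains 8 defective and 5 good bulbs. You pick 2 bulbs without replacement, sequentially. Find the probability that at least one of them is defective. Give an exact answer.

P(no defective) = 5/13 × 4/12 = 20/156 = 5/39.
P(at least one) = 1 − 5/39 = 34/39.

34/39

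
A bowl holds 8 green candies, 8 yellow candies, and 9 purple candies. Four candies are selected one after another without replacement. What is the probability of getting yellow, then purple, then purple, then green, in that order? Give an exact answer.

96/6325

Multiply the probability of each draw given the previous ones:
P = 8/25 × 9/24 × 8/23 × 8/22 = 4608/303600 = 96/6325.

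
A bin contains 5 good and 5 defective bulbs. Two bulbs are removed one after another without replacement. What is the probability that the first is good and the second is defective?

5/18

Each draw changes the counts, so multiply the conditional probabilities along the sequence:
P = 5/10 × 5/9 = 25/90 = 5/18.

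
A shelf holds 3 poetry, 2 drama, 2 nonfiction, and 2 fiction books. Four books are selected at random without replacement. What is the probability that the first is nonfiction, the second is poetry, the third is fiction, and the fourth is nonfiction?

Multiply the probability of each draw given the previous ones:
P = 2/9 × 3/8 × 2/7 × 1/6 = 12/3024 = 1/252.

1/252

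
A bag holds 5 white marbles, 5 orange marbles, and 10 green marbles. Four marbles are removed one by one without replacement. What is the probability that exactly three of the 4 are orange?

One ordering (orange drawn first) has probability 5/20 × 4/19 × 3/18 × 15/17 = 900/116280 = 5/646.
There are C(4,3) = 4 such orderings, each equally likely, so P = 4 × 5/646 = 10/323.

10/323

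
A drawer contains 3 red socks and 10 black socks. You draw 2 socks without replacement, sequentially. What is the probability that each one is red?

P = 3/13 × 2/12 = 6/156 = 1/26.

1/26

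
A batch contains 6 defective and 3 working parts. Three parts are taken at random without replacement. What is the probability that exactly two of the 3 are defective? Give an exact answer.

One ordering (defective drawn first) has probability 6/9 × 5/8 × 3/7 = 90/504 = 5/28.
There are C(3,2) = 3 such orderings, each equally likely, so P = 3 × 5/28 = 15/28.

15/28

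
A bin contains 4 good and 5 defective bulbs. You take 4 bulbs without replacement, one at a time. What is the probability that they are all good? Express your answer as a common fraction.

1/126

P(all good) = 4/9 × 3/8 × 2/7 × 1/6 = 24/3024 = 1/126.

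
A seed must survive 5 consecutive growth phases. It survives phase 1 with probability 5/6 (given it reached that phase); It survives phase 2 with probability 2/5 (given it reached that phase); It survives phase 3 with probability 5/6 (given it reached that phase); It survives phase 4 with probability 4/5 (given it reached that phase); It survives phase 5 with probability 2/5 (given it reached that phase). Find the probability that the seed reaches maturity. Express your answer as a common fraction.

Each stage is reached only if all earlier stages succeed, so
P = 5/6 × 2/5 × 5/6 × 4/5 × 2/5 = 400/4500 = 4/45.

4/45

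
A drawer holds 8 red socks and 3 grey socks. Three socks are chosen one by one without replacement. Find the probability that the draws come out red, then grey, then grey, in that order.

Multiply the probability of each draw given the previous ones:
P = 8/11 × 3/10 × 2/9 = 48/990 = 8/165.

8/165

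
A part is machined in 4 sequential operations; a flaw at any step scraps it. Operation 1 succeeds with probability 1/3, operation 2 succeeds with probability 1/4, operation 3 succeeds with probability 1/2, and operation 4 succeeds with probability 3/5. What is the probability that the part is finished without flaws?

Each stage is reached only if all earlier stages succeed, so
P = 1/3 × 1/4 × 1/2 × 3/5 = 3/120 = 1/40.

1/40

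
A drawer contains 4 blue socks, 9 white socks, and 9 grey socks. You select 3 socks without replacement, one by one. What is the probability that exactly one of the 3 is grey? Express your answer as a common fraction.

One ordering (grey drawn first) has probability 9/22 × 13/21 × 12/20 = 1404/9240 = 117/770.
There are C(3,1) = 3 such orderings, each equally likely, so P = 3 × 117/770 = 351/770.

351/770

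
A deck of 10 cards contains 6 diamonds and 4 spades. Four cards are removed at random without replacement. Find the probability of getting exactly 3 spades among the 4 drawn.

4/35

One ordering (spades drawn first) has probability 4/10 × 3/9 × 2/8 × 6/7 = 144/5040 = 1/35.
There are C(4,3) = 4 such orderings, each equally likely, so P = 4 × 1/35 = 4/35.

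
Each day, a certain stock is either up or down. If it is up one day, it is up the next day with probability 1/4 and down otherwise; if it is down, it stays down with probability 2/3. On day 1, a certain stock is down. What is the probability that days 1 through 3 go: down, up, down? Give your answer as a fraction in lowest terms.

Day 1 is given. For each transition, use the conditional probability from the current state:
P(up | down) = 1/3; P(down | up) = 3/4.
P = 1/3 × 3/4 = 3/12 = 1/4.

1/4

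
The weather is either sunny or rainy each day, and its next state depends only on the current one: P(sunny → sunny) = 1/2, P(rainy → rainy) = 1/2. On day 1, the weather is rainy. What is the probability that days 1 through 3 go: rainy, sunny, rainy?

Day 1 is given. For each transition, use the conditional probability from the current state:
P(sunny | rainy) = 1/2; P(rainy | sunny) = 1/2.
P = 1/2 × 1/2 = 1/4.

1/4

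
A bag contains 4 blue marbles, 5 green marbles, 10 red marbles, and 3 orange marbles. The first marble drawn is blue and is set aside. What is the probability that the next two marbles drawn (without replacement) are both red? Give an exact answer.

3/14

After the first draw, 10 of the remaining 21 marbles are red.
P = 10/21 × 9/20 = 90/420 = 3/14.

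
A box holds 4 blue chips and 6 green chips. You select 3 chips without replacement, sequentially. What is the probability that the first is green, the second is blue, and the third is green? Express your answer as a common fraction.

Chain rule:
P = 6/10 × 4/9 × 5/8 = 120/720 = 1/6.

1/6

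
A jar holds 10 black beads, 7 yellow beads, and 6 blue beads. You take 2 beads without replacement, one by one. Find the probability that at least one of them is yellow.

P(no yellow) = 16/23 × 15/22 = 240/506 = 120/253.
P(at least one) = 1 − 120/253 = 133/253.

133/253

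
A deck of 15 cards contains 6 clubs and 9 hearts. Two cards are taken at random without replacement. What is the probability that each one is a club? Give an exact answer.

P(all clubs) = 6/15 × 5/14 = 30/210 = 1/7.

1/7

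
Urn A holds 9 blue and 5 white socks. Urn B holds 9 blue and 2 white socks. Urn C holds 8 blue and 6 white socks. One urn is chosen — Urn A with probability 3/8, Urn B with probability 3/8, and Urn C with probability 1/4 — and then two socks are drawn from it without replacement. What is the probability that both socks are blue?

From Urn A: P(both blue) = (9/14)(8/13) = 36/91.
From Urn B: P(both blue) = (9/11)(8/10) = 36/55.
From Urn C: P(both blue) = (8/14)(7/13) = 4/13.
Total probability = (3/8)(36/91) + (3/8)(36/55) + (1/4)(4/13) = 2356/5005.

2356/5005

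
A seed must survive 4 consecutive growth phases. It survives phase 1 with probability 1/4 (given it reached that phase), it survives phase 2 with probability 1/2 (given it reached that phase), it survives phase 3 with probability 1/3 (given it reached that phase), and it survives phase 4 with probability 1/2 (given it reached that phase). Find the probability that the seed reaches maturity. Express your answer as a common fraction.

1/48

The events are sequential, so multiply the conditional probabilities:
P = 1/4 × 1/2 × 1/3 × 1/2 = 1/48.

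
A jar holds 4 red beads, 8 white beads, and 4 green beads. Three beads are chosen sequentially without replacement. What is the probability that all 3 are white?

P(all white) = 8/16 × 7/15 × 6/14 = 336/3360 = 1/10.

1/10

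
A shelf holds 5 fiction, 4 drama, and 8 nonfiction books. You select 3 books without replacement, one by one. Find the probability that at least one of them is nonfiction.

P(no nonfiction) = 9/17 × 8/16 × 7/15 = 504/4080 = 21/170.
P(at least one) = 1 − 21/170 = 149/170.

149/170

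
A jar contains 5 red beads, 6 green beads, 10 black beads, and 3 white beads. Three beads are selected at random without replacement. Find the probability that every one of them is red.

P(all red) = 5/24 × 4/23 × 3/22 = 60/12144 = 5/1012.

5/1012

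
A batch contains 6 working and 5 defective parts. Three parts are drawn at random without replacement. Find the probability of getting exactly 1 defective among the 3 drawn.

One ordering (defective drawn first) has probability 5/11 × 6/10 × 5/9 = 150/990 = 5/33.
There are C(3,1) = 3 such orderings, each equally likely, so P = 3 × 5/33 = 5/11.

5/11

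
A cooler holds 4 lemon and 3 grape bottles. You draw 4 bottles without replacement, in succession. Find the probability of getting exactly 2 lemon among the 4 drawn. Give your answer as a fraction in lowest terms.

18/35

One ordering (lemon drawn first) has probability 4/7 × 3/6 × 3/5 × 2/4 = 72/840 = 3/35.
There are C(4,2) = 6 such orderings, each equally likely, so P = 6 × 3/35 = 18/35.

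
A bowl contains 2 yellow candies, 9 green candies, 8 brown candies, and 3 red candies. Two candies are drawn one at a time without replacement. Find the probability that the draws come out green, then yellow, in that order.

Each draw changes the counts, so multiply the conditional probabilities along the sequence:
P = 9/22 × 2/21 = 18/462 = 3/77.

3/77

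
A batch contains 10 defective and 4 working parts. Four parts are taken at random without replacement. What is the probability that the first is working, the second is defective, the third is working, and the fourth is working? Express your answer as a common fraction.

10/1001

Multiply the probability of each draw given the previous ones:
P = 4/14 × 10/13 × 3/12 × 2/11 = 240/24024 = 10/1001.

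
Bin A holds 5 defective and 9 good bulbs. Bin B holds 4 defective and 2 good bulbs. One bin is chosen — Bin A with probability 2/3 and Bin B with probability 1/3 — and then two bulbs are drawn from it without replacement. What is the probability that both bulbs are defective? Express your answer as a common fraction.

94/455

From Bin A: P(both defective) = (5/14)(4/13) = 10/91.
From Bin B: P(both defective) = (4/6)(3/5) = 2/5.
Total probability = (2/3)(10/91) + (1/3)(2/5) = 94/455.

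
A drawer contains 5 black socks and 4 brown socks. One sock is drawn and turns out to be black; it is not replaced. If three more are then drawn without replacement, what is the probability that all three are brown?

1/14

With the first sock removed, 4 brown remain out of 8.
P = 4/8 × 3/7 × 2/6 = 24/336 = 1/14.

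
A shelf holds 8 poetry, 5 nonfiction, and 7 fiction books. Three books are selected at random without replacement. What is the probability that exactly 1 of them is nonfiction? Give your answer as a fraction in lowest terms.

One ordering (nonfiction drawn first) has probability 5/20 × 15/19 × 14/18 = 1050/6840 = 35/228.
There are C(3,1) = 3 such orderings, each equally likely, so P = 3 × 35/228 = 35/76.

35/76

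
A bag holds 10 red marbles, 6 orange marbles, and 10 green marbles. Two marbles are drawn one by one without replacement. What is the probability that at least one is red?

41/65

P(no red) = 16/26 × 15/25 = 240/650 = 24/65.
P(at least one) = 1 − 24/65 = 41/65.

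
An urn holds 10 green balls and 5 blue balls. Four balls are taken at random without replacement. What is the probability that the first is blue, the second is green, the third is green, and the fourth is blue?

5/91

Each draw changes the counts, so multiply the conditional probabilities along the sequence:
P = 5/15 × 10/14 × 9/13 × 4/12 = 1800/32760 = 5/91.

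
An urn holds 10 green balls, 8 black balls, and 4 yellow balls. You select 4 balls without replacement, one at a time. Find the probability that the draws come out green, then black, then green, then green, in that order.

Multiply the probability of each draw given the previous ones:
P = 10/22 × 8/21 × 9/20 × 8/19 = 5760/175560 = 48/1463.

48/1463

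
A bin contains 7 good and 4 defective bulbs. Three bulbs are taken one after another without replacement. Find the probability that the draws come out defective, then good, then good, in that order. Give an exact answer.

28/165

Chain rule:
P = 4/11 × 7/10 × 6/9 = 168/990 = 28/165.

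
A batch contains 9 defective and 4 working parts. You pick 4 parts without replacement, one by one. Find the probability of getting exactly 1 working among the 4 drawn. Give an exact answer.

One ordering (working drawn first) has probability 4/13 × 9/12 × 8/11 × 7/10 = 2016/17160 = 84/715.
There are C(4,1) = 4 such orderings, each equally likely, so P = 4 × 84/715 = 336/715.

336/715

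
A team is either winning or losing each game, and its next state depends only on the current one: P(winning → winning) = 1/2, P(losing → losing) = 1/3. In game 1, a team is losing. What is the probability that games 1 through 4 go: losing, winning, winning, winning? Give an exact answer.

1/6

Game 1 is given. For each transition, use the conditional probability from the current state:
P(winning | losing) = 2/3; P(winning | winning) = 1/2; P(winning | winning) = 1/2.
P = 2/3 × 1/2 × 1/2 = 2/12 = 1/6.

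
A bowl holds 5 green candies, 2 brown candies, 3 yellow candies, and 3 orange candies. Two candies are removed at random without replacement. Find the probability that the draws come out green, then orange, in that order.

Chain rule:
P = 5/13 × 3/12 = 15/156 = 5/52.

5/52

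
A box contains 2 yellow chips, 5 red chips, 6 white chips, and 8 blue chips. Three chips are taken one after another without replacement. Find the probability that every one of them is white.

2/133

P(every draw is white) = 6/21 × 5/20 × 4/19 = 120/7980 = 2/133.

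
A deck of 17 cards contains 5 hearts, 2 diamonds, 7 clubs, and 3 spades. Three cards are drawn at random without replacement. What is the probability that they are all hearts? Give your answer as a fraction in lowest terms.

P(all hearts) = 5/17 × 4/16 × 3/15 = 60/4080 = 1/68.

1/68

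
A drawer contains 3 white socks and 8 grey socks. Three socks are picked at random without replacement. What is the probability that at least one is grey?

164/165

P(no grey) = 3/11 × 2/10 × 1/9 = 6/990 = 1/165.
P(at least one) = 1 − 1/165 = 164/165.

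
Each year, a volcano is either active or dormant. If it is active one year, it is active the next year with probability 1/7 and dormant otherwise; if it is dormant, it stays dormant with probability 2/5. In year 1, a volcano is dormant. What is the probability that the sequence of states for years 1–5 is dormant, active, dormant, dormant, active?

108/875

Year 1 is given. For each transition, use the conditional probability from the current state:
P(active | dormant) = 3/5; P(dormant | active) = 6/7; P(dormant | dormant) = 2/5; P(active | dormant) = 3/5.
P = 3/5 × 6/7 × 2/5 × 3/5 = 108/875.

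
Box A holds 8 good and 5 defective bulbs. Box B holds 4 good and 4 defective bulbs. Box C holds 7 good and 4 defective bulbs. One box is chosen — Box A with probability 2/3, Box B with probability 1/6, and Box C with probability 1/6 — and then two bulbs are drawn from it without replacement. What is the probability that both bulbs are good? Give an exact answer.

61021/180180

From Box A: P(both good) = (8/13)(7/12) = 14/39.
From Box B: P(both good) = (4/8)(3/7) = 3/14.
From Box C: P(both good) = (7/11)(6/10) = 21/55.
Total probability = (2/3)(14/39) + (1/6)(3/14) + (1/6)(21/55) = 61021/180180.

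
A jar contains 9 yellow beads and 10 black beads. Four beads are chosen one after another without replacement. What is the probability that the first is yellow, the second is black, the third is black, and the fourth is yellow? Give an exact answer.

Chain rule:
P = 9/19 × 10/18 × 9/17 × 8/16 = 6480/93024 = 45/646.

45/646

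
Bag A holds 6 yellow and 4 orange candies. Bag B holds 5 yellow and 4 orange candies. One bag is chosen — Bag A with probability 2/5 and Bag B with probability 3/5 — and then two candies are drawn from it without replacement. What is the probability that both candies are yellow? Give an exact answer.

3/10

From Bag A: P(both yellow) = (6/10)(5/9) = 1/3.
From Bag B: P(both yellow) = (5/9)(4/8) = 5/18.
Total probability = (2/5)(1/3) + (3/5)(5/18) = 3/10.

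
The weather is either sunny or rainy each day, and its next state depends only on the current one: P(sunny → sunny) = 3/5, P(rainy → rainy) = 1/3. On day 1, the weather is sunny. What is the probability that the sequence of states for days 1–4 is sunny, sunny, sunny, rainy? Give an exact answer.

Day 1 is given. For each transition, use the conditional probability from the current state:
P(sunny | sunny) = 3/5; P(sunny | sunny) = 3/5; P(rainy | sunny) = 2/5.
P = 3/5 × 3/5 × 2/5 = 18/125.

18/125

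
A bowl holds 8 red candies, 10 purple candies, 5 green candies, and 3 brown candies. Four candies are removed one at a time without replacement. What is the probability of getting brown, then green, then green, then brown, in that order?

1/2990

Multiply the probability of each draw given the previous ones:
P = 3/26 × 5/25 × 4/24 × 2/23 = 120/358800 = 1/2990.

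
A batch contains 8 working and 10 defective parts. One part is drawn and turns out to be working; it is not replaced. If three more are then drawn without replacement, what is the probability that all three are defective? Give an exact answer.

After the first draw, 10 of the remaining 17 parts are defective.
P = 10/17 × 9/16 × 8/15 = 720/4080 = 3/17.

3/17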